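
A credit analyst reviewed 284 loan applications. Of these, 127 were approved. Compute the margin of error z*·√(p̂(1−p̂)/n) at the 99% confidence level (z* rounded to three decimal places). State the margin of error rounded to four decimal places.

ME = 0.0760

Sample proportion p̂ = 127/284 = 0.44718.
SE(p̂) = √(0.44718·0.55282/284) = 0.029504.
For 99% confidence, z* = 2.576.
So ME = 0.0760.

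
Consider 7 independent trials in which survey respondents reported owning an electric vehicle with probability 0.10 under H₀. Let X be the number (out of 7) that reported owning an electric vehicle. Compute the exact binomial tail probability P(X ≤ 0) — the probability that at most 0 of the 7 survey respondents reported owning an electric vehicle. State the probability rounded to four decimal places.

P = 0.4783

X ~ Binomial(n=7, p=0.10).
P(X ≤ 0) = C(7,0)·0.10^0·0.90^7.
= 0.478297 = 0.4783.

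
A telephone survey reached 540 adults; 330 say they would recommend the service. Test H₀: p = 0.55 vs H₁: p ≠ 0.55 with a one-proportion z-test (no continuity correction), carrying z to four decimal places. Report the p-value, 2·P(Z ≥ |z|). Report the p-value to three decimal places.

Sample proportion p̂ = 330/540 = 0.61111.
Under H₀, SE = √(p₀(1−p₀)/n) = √(0.55·0.45/540) = √0.000458333 = 0.021409.
z = (p̂ − p₀)/SE = (330/540 − 0.55)/0.021409 ≈ 2.8545.
p-value = 2·P(Z ≥ |z|) with z = 2.8545 → 0.004.

p-value = 0.004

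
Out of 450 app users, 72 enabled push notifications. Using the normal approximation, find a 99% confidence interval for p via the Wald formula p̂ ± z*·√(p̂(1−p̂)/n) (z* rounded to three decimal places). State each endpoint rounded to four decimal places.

(0.1155, 0.2045)

The sample proportion is 72/450 = 0.16000.
Standard error of p̂: √(0.134400/450) = √0.000298667 = 0.017282.
For 99% confidence, z* = 2.576.
Margin = 2.576·0.017282 = 0.04452.
CI: 0.16000 ± 0.04452 = (0.1155, 0.2045).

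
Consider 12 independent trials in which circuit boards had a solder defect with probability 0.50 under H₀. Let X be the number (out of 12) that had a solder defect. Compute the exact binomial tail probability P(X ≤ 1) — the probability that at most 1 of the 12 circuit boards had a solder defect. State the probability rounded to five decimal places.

P = 0.00317

X is binomial with n = 12 and p = 0.50.
P(X ≤ 1) = C(12,0)·0.50^0·0.50^12 + C(12,1)·0.50^1·0.50^11.
= 0.000244 + 0.002930 = 0.00317.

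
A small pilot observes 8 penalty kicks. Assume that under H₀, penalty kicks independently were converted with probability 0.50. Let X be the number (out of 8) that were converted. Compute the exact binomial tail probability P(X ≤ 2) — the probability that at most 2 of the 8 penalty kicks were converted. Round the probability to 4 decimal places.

X is binomial with n = 8 and p = 0.50.
P(X ≤ 2) = C(8,0)·0.50^0·0.50^8 + C(8,1)·0.50^1·0.50^7 + C(8,2)·0.50^2·0.50^6.
= 0.003906 + 0.031250 + 0.109375 = 0.1445.

P = 0.1445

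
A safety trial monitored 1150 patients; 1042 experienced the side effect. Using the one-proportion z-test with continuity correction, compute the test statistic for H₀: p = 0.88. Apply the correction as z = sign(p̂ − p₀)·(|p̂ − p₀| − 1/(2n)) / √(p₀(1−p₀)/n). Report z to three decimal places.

With x = 1042 successes in n = 1150, p̂ = 0.90609. p̂ − p₀ = 0.026087.
Continuity correction 1/(2n) = 1/2300 = 0.000435.
Corrected numerator: |0.026087| − 0.000435 = 0.025652.
SE₀ = √(0.88·0.12/1150) = 0.009583.
z = (+)0.025652/0.009583 = 2.677.

z = 2.677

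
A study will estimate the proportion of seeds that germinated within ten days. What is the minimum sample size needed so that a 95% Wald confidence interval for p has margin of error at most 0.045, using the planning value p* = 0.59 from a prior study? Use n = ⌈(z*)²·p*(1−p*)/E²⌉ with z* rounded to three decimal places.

For 95% confidence, z* = 1.960.
p*(1−p*) = 0.2419.
(z*)²·p*(1−p*)/E² = 3.841600·0.2419/0.002025 = 458.905.
Rounding up, n = 459.

n = 459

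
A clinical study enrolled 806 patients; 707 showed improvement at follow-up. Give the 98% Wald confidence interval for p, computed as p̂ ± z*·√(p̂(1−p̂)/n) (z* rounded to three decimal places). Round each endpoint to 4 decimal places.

(0.8503, 0.9041)

With x = 707 successes in n = 806, p̂ = 0.87717.
SE = √(p̂(1−p̂)/n) = √(0.107742/806) = 0.011562.
The 98% critical value is z* = 2.326.
Margin = 2.326·0.011562 = 0.02689.
CI: 0.87717 ± 0.02689 = (0.8503, 0.9041).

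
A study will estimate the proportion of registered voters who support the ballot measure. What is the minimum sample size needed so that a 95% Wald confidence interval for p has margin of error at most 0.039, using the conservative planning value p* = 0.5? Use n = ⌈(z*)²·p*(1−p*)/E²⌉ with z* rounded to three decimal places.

z* = 1.960 at the 95% level.
p*(1−p*) = 0.2500.
Required n before rounding: 3.841600 × 0.2500 / 0.039² = 631.427.
⌈631.427⌉ = 632.

n = 632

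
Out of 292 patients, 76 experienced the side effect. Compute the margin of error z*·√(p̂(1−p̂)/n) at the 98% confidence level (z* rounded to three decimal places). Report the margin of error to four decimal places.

The sample proportion is 76/292 = 0.26027.
SE = √(p̂(1−p̂)/n) = √(0.192531/292) = 0.025678.
z* = 2.326 at the 98% level.
Margin of error = z*·SE = 2.326 × 0.025678 = 0.0597.

ME = 0.0597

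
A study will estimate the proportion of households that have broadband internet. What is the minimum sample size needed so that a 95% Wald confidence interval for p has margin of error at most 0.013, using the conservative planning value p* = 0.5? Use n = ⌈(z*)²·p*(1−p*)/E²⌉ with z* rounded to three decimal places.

n = 5683

The 95% critical value is z* = 1.960.
p*(1−p*) = 0.2500.
(z*)²·p*(1−p*)/E² = 3.841600·0.2500/0.000169 = 5682.840.
⌈5682.840⌉ = 5683.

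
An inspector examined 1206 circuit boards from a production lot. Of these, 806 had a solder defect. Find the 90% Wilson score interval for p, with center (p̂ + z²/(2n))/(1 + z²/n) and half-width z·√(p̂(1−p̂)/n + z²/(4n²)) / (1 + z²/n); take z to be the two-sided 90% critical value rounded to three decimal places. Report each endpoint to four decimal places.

p̂ = 806/1206 = 0.66833; z = 1.645, so z² = 2.706025.
1 + z²/n = 1.002244.
Center = (0.66833 + 0.001122)/1.002244 = 0.66795.
Radicand: p̂(1−p̂)/n + z²/(4n²) = 0.000183803 + 0.000000465 = 0.000184268.
Half-width = z·√(radicand)/denom = 1.645·0.013575/1.002244 = 0.02228.
CI: 0.66795 ± 0.02228 = (0.6457, 0.6902).

(0.6457, 0.6902)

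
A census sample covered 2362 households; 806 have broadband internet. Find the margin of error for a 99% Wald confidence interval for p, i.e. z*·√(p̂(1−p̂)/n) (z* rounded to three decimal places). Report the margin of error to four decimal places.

ME = 0.0251

Sample proportion p̂ = 806/2362 = 0.34124.
Standard error of p̂: √(0.224794/2362) = √0.000095171 = 0.009756.
z* = 2.576 at the 99% level.
So ME = 0.0251.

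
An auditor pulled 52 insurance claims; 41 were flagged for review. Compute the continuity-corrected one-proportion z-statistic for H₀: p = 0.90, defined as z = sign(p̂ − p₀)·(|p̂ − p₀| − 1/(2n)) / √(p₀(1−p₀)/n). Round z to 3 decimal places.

The sample proportion is 41/52 = 0.78846. p̂ − p₀ = -0.111538.
1/(2n) = 0.009615.
Corrected numerator: |-0.111538| − 0.009615 = 0.101923.
Null standard error: √(0.90·0.10/52) = √0.001730769 = 0.041603.
z = (−)0.101923/0.041603 = -2.450.

z = -2.450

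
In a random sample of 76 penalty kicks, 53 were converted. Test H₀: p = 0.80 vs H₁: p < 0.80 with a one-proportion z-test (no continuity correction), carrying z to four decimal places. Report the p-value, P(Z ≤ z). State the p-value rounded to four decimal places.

Sample proportion p̂ = 53/76 = 0.69737.
Under H₀, SE = √(p₀(1−p₀)/n) = √(0.80·0.20/76) = √0.002105263 = 0.045883.
Test statistic (full precision, shown to 4 dp): z = (53/76 − 0.80)/SE₀ ≈ -2.2368.
p-value = P(Z ≤ z) with z = -2.2368 → 0.0126.

p-value = 0.0126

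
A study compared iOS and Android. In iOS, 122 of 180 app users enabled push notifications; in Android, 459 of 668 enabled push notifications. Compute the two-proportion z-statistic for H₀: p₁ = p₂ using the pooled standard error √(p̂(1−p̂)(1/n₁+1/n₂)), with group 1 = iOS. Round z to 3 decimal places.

z = -0.240

p̂₁ = 122/180 = 0.67778, p̂₂ = 459/668 = 0.68713.
Pooled p̂ = (122+459)/(180+668) = 581/848 = 0.68514.
SE = √[p̂(1−p̂)(1/n₁+1/n₂)] = √[0.68514·0.31486·(1/180+1/668)] ≈ 0.039005.
z = -0.00935/0.039005 = -0.240.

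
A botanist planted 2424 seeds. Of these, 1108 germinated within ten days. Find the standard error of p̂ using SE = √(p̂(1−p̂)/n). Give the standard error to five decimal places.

The sample proportion is 1108/2424 = 0.45710.
p̂(1−p̂) = 0.45710·0.54290 = 0.248160.
SE = √(0.248160/2424) = 0.01012.

SE = 0.01012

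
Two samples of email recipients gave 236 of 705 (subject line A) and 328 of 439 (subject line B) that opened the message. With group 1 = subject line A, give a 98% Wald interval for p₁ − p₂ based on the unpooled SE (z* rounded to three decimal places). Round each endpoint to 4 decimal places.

p̂₁ = 236/705 = 0.33475, p̂₂ = 328/439 = 0.74715; p̂₁ − p̂₂ = -0.41240.
SE = √(0.000315877 + 0.000430332) = √0.000746209 = 0.027317.
The 98% critical value is z* = 2.326. Margin of error = 0.06354.
CI: -0.41240 ± 0.06354 = (-0.4759, -0.3489).

(-0.4759, -0.3489)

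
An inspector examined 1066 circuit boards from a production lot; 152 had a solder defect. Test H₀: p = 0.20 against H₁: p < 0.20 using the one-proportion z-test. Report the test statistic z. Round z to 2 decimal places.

z = -4.69

With x = 152 successes in n = 1066, p̂ = 0.14259.
Null standard error: √(0.20·0.80/1066) = √0.000150094 = 0.012251.
z = (p̂ − p₀)/SE = (0.14259 − 0.20)/0.012251 = -4.69.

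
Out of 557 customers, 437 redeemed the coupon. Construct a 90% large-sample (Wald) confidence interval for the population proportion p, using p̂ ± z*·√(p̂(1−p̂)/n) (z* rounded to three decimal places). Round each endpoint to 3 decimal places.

(0.756, 0.813)

The sample proportion is 437/557 = 0.78456.
SE = √(p̂(1−p̂)/n) = √(0.169026/557) = 0.017420.
For 90% confidence, z* = 1.645.
Margin = 1.645·0.017420 = 0.02866.
So the interval runs from 0.756 to 0.813.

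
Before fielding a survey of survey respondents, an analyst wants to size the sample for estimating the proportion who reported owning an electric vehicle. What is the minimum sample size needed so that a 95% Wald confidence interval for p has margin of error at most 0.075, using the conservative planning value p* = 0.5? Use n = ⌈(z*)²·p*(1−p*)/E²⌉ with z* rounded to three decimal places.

For 95% confidence, z* = 1.960.
p*(1−p*) = 0.50·0.50 = 0.2500.
(z*)²·p*(1−p*)/E² = 3.841600·0.2500/0.005625 = 170.738.
⌈170.738⌉ = 171.

n = 171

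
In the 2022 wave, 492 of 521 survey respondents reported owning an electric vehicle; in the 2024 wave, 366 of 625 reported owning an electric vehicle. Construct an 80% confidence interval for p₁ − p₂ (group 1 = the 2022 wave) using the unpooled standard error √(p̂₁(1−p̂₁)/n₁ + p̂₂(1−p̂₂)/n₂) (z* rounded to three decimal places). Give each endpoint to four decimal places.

(0.3304, 0.3871)

p̂₁ = 0.94434, p̂₂ = 0.58560, so the observed difference is 0.35874.
Unpooled SE = √(p̂₁(1−p̂₁)/n₁ + p̂₂(1−p̂₂)/n₂) = √(0.000100890 + 0.000388276) = 0.022117.
The 80% critical value is z* = 1.282. Margin = 1.282·0.022117 = 0.02835.
So the interval runs from 0.3304 to 0.3871.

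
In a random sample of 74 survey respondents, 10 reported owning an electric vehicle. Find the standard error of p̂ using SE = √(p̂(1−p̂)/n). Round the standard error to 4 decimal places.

SE = 0.0397

p̂ = 10/74 = 0.13514.
p̂(1−p̂) = 0.13514·0.86486 = 0.116877.
Dividing by n and taking the root: √0.001579419 = 0.0397.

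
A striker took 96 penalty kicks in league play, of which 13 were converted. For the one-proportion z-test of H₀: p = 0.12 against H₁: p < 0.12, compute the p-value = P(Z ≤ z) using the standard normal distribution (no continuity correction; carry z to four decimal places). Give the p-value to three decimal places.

p-value = 0.679

Sample proportion p̂ = 13/96 = 0.13542.
Null standard error: √(0.12·0.88/96) = √0.001100000 = 0.033166.
z = (p̂ − p₀)/SE = (13/96 − 0.12)/0.033166 ≈ 0.4648.
p-value = P(Z ≤ z) with z = 0.4648 → 0.679.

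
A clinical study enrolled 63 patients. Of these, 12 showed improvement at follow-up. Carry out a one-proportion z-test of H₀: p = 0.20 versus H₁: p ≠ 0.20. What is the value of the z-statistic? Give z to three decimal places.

z = -0.189

Sample proportion p̂ = 12/63 = 0.19048.
Null standard error: √(0.20·0.80/63) = √0.002539683 = 0.050395.
z = (0.19048 − 0.20)/0.050395 = -0.00952/0.050395 = -0.189.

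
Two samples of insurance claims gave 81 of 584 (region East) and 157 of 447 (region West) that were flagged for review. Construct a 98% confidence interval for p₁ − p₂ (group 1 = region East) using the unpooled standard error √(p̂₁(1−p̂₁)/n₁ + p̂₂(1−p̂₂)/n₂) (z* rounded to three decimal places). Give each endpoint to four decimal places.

p̂₁ = 0.13870, p̂₂ = 0.35123, so the observed difference is -0.21253.
Unpooled SE = √(p̂₁(1−p̂₁)/n₁ + p̂₂(1−p̂₂)/n₂) = √(0.000204557 + 0.000509771) = 0.026727.
For 98% confidence, z* = 2.326. Margin of error = 0.06217.
CI: -0.21253 ± 0.06217 = (-0.2747, -0.1504).

(-0.2747, -0.1504)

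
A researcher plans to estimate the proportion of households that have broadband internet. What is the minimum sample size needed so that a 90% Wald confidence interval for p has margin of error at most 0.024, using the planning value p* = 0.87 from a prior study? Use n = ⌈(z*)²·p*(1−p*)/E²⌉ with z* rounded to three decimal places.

z* = 1.645 at the 90% level.
p*(1−p*) = 0.87·0.13 = 0.1131.
Required n before rounding: 2.706025 × 0.1131 / 0.024² = 531.339.
⌈531.339⌉ = 532.

n = 532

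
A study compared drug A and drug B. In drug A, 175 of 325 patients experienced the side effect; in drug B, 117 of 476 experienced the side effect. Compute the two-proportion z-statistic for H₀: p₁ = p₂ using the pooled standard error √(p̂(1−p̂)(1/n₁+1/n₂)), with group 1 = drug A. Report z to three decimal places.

z = 8.450

p̂₁ = 175/325 = 0.53846, p̂₂ = 117/476 = 0.24580.
Pooling: p̂ = 292/801 = 0.36454.
Pooled SE = √[0.2316518·0.00517776] ≈ 0.034633.
z = 0.29266/0.034633 = 8.450.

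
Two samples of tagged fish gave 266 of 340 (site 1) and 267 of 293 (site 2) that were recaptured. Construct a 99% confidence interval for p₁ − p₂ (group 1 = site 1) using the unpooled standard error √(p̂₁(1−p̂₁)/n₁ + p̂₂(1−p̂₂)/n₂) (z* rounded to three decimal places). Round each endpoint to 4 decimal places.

p̂₁ = 0.78235, p̂₂ = 0.91126, so the observed difference is -0.12891.
Unpooled SE = √(p̂₁(1−p̂₁)/n₁ + p̂₂(1−p̂₂)/n₂) = √(0.000500814 + 0.000275983) = 0.027871.
The 99% critical value is z* = 2.576. Margin = 2.576·0.027871 = 0.07180.
So the interval runs from -0.2007 to -0.0571.

(-0.2007, -0.0571)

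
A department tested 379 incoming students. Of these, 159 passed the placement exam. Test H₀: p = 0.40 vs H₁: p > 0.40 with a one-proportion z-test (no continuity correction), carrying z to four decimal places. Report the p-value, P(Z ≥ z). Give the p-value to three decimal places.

p-value = 0.219

The sample proportion is 159/379 = 0.41953.
SE₀ = √(0.40·0.60/379) = 0.025164.
z = (p̂ − p₀)/SE = (159/379 − 0.40)/0.025164 ≈ 0.7759.
p-value = P(Z ≥ z) with z = 0.7759 → 0.219.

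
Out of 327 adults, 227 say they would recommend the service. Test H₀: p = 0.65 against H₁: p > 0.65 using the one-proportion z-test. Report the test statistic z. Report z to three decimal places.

z = 1.675

With x = 227 successes in n = 327, p̂ = 0.69419.
SE₀ = √(0.65·0.35/327) = 0.026376.
Test statistic: z = 0.04419/0.026376 = 1.675.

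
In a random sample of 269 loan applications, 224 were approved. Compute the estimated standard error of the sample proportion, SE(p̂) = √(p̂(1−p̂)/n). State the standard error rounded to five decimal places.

p̂ = 224/269 = 0.83271.
p̂(1−p̂) = 0.139304.
SE = √(0.139304/269) = √0.000517859 = 0.02276.

SE = 0.02276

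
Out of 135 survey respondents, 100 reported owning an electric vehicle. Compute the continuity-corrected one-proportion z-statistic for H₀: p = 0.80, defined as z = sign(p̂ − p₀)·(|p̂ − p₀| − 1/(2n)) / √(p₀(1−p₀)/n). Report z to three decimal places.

With x = 100 successes in n = 135, p̂ = 0.74074. p̂ − p₀ = -0.059259.
Continuity correction 1/(2n) = 1/270 = 0.003704.
Corrected numerator: |-0.059259| − 0.003704 = 0.055555.
Null standard error: √(0.80·0.20/135) = √0.001185185 = 0.034427.
z = (−)0.055555/0.034427 = -1.614.

z = -1.614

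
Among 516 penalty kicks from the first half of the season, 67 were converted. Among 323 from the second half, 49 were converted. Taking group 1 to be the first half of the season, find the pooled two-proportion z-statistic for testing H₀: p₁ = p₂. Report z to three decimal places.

p̂₁ = 67/516 = 0.12984, p̂₂ = 49/323 = 0.15170.
Pooled p̂ = (67+49)/(516+323) = 116/839 = 0.13826.
Pooled SE = √[0.1191441·0.00503396] ≈ 0.024490.
z = -0.02186/0.024490 = -0.893.

z = -0.893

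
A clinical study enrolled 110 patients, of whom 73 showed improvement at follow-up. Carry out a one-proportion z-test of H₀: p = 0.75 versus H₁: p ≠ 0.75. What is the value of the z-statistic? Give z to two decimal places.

p̂ = 73/110 = 0.66364.
SE₀ = √(0.75·0.25/110) = 0.041286.
z = (0.66364 − 0.75)/0.041286 = -0.08636/0.041286 = -2.09.

z = -2.09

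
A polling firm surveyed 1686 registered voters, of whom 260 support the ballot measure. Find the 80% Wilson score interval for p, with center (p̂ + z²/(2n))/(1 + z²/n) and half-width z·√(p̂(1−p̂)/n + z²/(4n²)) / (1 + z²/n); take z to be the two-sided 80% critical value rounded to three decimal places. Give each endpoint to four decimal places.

Here p̂ = 260/1686 = 0.15421 and z = 1.282 (z² = 1.643524).
1 + z²/n = 1.000975.
Adjusted center: (0.15421 + z²/(2n))/1.000975 = 0.15455.
Radicand: p̂(1−p̂)/n + z²/(4n²) = 0.000077361 + 0.000000145 = 0.000077506.
Half-width = z·√(radicand)/denom = 1.282·0.008804/1.000975 = 0.01128.
So the interval runs from 0.1433 to 0.1658.

(0.1433, 0.1658)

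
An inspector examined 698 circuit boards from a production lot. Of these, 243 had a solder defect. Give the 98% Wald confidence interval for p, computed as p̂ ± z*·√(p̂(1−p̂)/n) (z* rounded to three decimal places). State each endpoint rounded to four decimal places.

(0.3062, 0.3901)

p̂ = 243/698 = 0.34814.
Standard error of p̂: √(0.226938/698) = √0.000325126 = 0.018031.
The 98% critical value is z* = 2.326.
Margin = 2.326·0.018031 = 0.04194.
Interval: 0.34814 ± 0.04194 → (0.3062, 0.3901).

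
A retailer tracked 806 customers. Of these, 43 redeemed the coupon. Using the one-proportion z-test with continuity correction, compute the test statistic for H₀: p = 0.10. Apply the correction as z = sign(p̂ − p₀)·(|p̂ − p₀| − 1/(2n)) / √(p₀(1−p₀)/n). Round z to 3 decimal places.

The sample proportion is 43/806 = 0.05335. p̂ − p₀ = -0.046650.
Continuity correction 1/(2n) = 1/1612 = 0.000620.
Corrected numerator: |-0.046650| − 0.000620 = 0.046030.
SE₀ = √(0.10·0.90/806) = 0.010567.
z = (−)0.046030/0.010567 = -4.356.

z = -4.356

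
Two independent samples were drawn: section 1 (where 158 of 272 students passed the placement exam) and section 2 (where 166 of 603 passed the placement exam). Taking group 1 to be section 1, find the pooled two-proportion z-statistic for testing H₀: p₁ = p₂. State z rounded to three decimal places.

p̂₁ = 158/272 = 0.58088, p̂₂ = 166/603 = 0.27529.
Pooling: p̂ = 324/875 = 0.37029.
SE = √[p̂(1−p̂)(1/n₁+1/n₂)] = √[0.37029·0.62971·(1/272+1/603)] ≈ 0.035270.
z = (p̂₁ − p̂₂)/SE = (0.58088 − 0.27529)/0.035270 = 0.30559/0.035270 = 8.664.

z = 8.664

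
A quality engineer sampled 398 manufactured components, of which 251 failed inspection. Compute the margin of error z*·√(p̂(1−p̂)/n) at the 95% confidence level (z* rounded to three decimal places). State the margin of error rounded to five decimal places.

ME = 0.04742

Sample proportion p̂ = 251/398 = 0.63065.
SE = √(p̂(1−p̂)/n) = √(0.232930/398) = 0.024192.
z* = 1.960 at the 95% level.
Margin of error = z*·SE = 1.960 × 0.024192 = 0.04742.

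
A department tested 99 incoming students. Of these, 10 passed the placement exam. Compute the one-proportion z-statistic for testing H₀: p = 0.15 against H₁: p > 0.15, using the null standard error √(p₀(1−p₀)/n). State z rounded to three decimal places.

z = -1.365

Sample proportion p̂ = 10/99 = 0.10101.
SE₀ = √(0.15·0.85/99) = 0.035887.
Test statistic: z = -0.04899/0.035887 = -1.365.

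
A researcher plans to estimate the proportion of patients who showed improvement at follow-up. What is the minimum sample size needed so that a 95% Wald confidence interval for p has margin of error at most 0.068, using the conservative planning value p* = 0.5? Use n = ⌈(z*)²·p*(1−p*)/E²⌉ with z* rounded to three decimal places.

n = 208

The 95% critical value is z* = 1.960.
p*(1−p*) = 0.2500.
Required n before rounding: 3.841600 × 0.2500 / 0.068² = 207.699.
⌈207.699⌉ = 208.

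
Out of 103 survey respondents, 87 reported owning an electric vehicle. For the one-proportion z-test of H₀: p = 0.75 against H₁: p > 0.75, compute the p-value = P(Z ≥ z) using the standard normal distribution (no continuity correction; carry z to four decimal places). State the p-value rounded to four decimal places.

p̂ = 87/103 = 0.84466.
Under H₀, SE = √(p₀(1−p₀)/n) = √(0.75·0.25/103) = √0.001820388 = 0.042666.
Test statistic (full precision, shown to 4 dp): z = (87/103 − 0.75)/SE₀ ≈ 2.2186.
From the standard normal, P(Z ≥ z) = 0.0133.

p-value = 0.0133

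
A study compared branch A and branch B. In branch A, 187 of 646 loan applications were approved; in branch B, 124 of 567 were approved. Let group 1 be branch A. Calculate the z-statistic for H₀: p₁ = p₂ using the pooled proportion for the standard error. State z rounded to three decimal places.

p̂₁ = 187/646 = 0.28947, p̂₂ = 124/567 = 0.21869.
Pooled p̂ = (187+124)/(646+567) = 311/1213 = 0.25639.
SE = √[p̂(1−p̂)(1/n₁+1/n₂)] = √[0.25639·0.74361·(1/646+1/567)] ≈ 0.025127.
z = 0.07078/0.025127 = 2.817.

z = 2.817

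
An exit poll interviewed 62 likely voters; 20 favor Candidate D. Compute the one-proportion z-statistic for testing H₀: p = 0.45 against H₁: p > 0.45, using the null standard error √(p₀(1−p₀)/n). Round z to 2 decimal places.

z = -2.02

The sample proportion is 20/62 = 0.32258.
SE₀ = √(0.45·0.55/62) = 0.063182.
Test statistic: z = -0.12742/0.063182 = -2.02.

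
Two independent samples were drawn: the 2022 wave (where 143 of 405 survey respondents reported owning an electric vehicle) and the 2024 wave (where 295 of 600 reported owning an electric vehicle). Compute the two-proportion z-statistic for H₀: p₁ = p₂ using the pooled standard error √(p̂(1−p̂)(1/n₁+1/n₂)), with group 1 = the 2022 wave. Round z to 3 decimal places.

p̂₁ = 143/405 = 0.35309, p̂₂ = 295/600 = 0.49167.
Pooling: p̂ = 438/1005 = 0.43582.
Pooled SE = √[0.2458810·0.00413580] ≈ 0.031889.
z = (p̂₁ − p̂₂)/SE = (0.35309 − 0.49167)/0.031889 = -0.13858/0.031889 = -4.346.

z = -4.346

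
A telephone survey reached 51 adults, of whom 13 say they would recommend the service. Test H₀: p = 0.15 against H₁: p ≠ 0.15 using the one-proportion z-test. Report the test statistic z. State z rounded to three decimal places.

z = 2.098

The sample proportion is 13/51 = 0.25490.
Under H₀, SE = √(p₀(1−p₀)/n) = √(0.15·0.85/51) = √0.002500000 = 0.050000.
Test statistic: z = 0.10490/0.050000 = 2.098.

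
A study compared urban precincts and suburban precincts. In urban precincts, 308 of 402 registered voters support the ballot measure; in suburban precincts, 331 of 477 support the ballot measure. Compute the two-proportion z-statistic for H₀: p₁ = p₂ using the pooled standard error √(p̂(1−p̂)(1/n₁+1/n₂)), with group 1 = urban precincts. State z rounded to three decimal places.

Sample proportions: p̂₁ = 308/402 = 0.76617 and p̂₂ = 331/477 = 0.69392.
Pooling: p̂ = 639/879 = 0.72696.
SE = √[p̂(1−p̂)(1/n₁+1/n₂)] = √[0.72696·0.27304·(1/402+1/477)] ≈ 0.030164.
z = 0.07225/0.030164 = 2.395.

z = 2.395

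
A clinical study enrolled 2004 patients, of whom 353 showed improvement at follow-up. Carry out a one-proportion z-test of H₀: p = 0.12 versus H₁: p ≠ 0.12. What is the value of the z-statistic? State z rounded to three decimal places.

With x = 353 successes in n = 2004, p̂ = 0.17615.
SE₀ = √(0.12·0.88/2004) = 0.007259.
Test statistic: z = 0.05615/0.007259 = 7.735.

z = 7.735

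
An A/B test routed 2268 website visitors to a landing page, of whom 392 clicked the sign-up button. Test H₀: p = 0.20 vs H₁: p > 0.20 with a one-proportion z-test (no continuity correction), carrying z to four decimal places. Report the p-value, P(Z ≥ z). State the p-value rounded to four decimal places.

With x = 392 successes in n = 2268, p̂ = 0.17284.
Under H₀, SE = √(p₀(1−p₀)/n) = √(0.20·0.80/2268) = √0.000070547 = 0.008399.
z = (p̂ − p₀)/SE = (392/2268 − 0.20)/0.008399 ≈ -3.2337.
p-value = P(Z ≥ z) with z = -3.2337 → 0.9994.

p-value = 0.9994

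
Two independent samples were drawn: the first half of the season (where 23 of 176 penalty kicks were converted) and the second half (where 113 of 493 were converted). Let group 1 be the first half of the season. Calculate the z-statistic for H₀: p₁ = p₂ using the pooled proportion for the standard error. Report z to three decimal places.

z = -2.788

Sample proportions: p̂₁ = 23/176 = 0.13068 and p̂₂ = 113/493 = 0.22921.
Pooled p̂ = (23+113)/(176+493) = 136/669 = 0.20329.
Pooled SE = √[0.1619623·0.00771022] ≈ 0.035338.
z = (p̂₁ − p̂₂)/SE = (0.13068 − 0.22921)/0.035338 = -0.09853/0.035338 = -2.788.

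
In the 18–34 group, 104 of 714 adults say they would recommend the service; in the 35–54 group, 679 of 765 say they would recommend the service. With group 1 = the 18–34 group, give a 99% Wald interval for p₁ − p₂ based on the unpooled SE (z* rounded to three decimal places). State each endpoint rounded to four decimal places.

(-0.7869, -0.6970)

p̂₁ = 104/714 = 0.14566, p̂₂ = 679/765 = 0.88758; p̂₁ − p̂₂ = -0.74192.
SE = √(0.000174288 + 0.000130432) = √0.000304720 = 0.017456.
The 99% critical value is z* = 2.576. Margin of error = 0.04497.
Interval: -0.74192 ± 0.04497 → (-0.7869, -0.6970).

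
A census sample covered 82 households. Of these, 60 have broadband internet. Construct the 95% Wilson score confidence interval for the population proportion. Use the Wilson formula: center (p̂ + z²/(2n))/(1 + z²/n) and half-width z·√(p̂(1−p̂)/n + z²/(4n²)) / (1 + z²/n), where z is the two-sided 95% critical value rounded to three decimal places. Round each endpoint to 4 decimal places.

p̂ = 60/82 = 0.73171; z = 1.960, so z² = 3.841600.
Denominator 1 + z²/n = 1 + 3.841600/82 = 1.046849.
Adjusted center: (0.73171 + z²/(2n))/1.046849 = 0.72134.
Radicand: p̂(1−p̂)/n + z²/(4n²) = 0.002394045 + 0.000142832 = 0.002536877.
Half-width = 1.960·√0.002536877/1.046849 = 0.09430.
Interval: 0.72134 ± 0.09430 → (0.6270, 0.8156).

(0.6270, 0.8156)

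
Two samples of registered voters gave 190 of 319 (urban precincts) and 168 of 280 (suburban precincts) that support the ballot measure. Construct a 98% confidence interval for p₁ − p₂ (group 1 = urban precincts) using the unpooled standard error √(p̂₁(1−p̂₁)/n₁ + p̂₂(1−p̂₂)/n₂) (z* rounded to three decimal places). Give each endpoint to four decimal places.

(-0.0978, 0.0890)

p̂₁ = 0.59561, p̂₂ = 0.60000, so the observed difference is -0.00439.
SE = √(0.000755042 + 0.000857143) = √0.001612185 = 0.040152.
The 98% critical value is z* = 2.326. Margin of error = 0.09339.
Interval: -0.00439 ± 0.09339 → (-0.0978, 0.0890).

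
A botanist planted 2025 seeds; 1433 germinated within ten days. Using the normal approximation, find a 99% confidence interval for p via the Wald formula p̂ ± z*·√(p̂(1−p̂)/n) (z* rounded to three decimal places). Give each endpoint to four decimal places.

(0.6816, 0.7337)

Sample proportion p̂ = 1433/2025 = 0.70765.
SE(p̂) = √(0.70765·0.29235/2025) = 0.010108.
The 99% critical value is z* = 2.576.
Margin = 2.576·0.010108 = 0.02604.
CI: 0.70765 ± 0.02604 = (0.6816, 0.7337).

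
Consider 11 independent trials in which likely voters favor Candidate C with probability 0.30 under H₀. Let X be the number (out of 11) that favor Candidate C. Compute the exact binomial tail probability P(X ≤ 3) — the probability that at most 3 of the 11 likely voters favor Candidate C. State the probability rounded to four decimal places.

P = 0.5696

X is binomial with n = 11 and p = 0.30.
P(X ≤ 3) = C(11,0)·0.30^0·0.70^11 + C(11,1)·0.30^1·0.70^10 + C(11,2)·0.30^2·0.70^9 + C(11,3)·0.30^3·0.70^8.
= 0.019773 + 0.093217 + 0.199750 + 0.256822 = 0.5696.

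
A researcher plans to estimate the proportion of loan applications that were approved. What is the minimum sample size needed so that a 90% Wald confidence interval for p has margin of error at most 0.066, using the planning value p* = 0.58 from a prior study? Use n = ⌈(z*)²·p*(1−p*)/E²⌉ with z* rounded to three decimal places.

n = 152

The 90% critical value is z* = 1.645.
p*(1−p*) = 0.2436.
Required n before rounding: 2.706025 × 0.2436 / 0.066² = 151.329.
Rounding up, n = 152.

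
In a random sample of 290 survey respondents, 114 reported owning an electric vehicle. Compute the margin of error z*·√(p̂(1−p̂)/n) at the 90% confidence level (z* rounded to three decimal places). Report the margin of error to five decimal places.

With x = 114 successes in n = 290, p̂ = 0.39310.
SE = √(p̂(1−p̂)/n) = √(0.238573/290) = 0.028682.
The 90% critical value is z* = 1.645.
So ME = 0.04718.

ME = 0.04718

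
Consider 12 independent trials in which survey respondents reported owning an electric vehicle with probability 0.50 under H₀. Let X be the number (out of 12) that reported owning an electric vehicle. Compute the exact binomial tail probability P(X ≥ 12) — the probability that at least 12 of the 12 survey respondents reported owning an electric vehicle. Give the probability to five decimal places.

X ~ Binomial(n=12, p=0.50).
P(X ≥ 12) = C(12,12)·0.50^12·0.50^0.
= 0.000244 = 0.00024.

P = 0.00024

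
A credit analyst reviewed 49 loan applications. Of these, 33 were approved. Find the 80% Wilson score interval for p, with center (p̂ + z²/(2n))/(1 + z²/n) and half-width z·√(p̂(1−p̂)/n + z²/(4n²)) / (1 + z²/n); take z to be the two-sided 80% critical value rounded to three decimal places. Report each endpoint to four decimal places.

(0.5832, 0.7525)

Here p̂ = 33/49 = 0.67347 and z = 1.282 (z² = 1.643524).
1 + z²/n = 1.033541.
Adjusted center: (0.67347 + z²/(2n))/1.033541 = 0.66784.
Radicand: p̂(1−p̂)/n + z²/(4n²) = 0.004487926 + 0.000171129 = 0.004659055.
Half-width = z·√(radicand)/denom = 1.282·0.068257/1.033541 = 0.08467.
Interval: 0.66784 ± 0.08467 → (0.5832, 0.7525).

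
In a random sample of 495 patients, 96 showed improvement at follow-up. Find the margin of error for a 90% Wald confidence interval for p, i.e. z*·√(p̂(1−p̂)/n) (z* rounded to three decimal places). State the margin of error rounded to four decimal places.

ME = 0.0292

With x = 96 successes in n = 495, p̂ = 0.19394.
SE(p̂) = √(0.19394·0.80606/495) = 0.017771.
For 90% confidence, z* = 1.645.
So ME = 0.0292.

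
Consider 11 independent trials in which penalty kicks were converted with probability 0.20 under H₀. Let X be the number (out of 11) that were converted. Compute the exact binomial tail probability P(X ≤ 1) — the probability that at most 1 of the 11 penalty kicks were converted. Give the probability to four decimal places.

P = 0.3221

X is binomial with n = 11 and p = 0.20.
P(X ≤ 1) = C(11,0)·0.20^0·0.80^11 + C(11,1)·0.20^1·0.80^10.
= 0.085899 + 0.236223 = 0.3221.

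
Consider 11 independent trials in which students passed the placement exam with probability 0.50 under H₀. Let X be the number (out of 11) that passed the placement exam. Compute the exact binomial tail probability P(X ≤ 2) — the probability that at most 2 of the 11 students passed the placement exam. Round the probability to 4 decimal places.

P = 0.0327

X ~ Binomial(n=11, p=0.50).
P(X ≤ 2) = C(11,0)·0.50^0·0.50^11 + C(11,1)·0.50^1·0.50^10 + C(11,2)·0.50^2·0.50^9.
= 0.000488 + 0.005371 + 0.026855 = 0.0327.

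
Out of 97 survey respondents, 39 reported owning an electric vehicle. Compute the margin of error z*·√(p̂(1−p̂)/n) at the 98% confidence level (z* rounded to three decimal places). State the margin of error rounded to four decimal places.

ME = 0.1158

Sample proportion p̂ = 39/97 = 0.40206.
SE(p̂) = √(0.40206·0.59794/97) = 0.049784.
z* = 2.326 at the 98% level.
Margin of error = z*·SE = 2.326 × 0.049784 = 0.1158.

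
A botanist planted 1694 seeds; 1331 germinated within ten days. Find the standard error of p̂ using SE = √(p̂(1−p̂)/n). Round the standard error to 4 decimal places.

SE = 0.0100

p̂ = 1331/1694 = 0.78571.
p̂(1−p̂) = 0.78571·0.21429 = 0.168370.
SE = √(0.168370/1694) = 0.0100.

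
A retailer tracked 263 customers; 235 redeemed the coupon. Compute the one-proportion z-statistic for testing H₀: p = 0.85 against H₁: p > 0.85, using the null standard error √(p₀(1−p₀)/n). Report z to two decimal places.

z = 1.98

p̂ = 235/263 = 0.89354.
SE₀ = √(0.85·0.15/263) = 0.022018.
z = (p̂ − p₀)/SE = (0.89354 − 0.85)/0.022018 = 1.98.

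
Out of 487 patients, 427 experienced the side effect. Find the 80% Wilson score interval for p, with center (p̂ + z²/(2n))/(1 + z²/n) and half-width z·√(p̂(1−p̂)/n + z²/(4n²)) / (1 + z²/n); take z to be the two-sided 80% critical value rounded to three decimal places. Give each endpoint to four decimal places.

p̂ = 427/487 = 0.87680; z = 1.282, so z² = 1.643524.
Denominator 1 + z²/n = 1 + 1.643524/487 = 1.003375.
Adjusted center: (0.87680 + z²/(2n))/1.003375 = 0.87553.
Radicand: p̂(1−p̂)/n + z²/(4n²) = 0.000221816 + 0.000001732 = 0.000223548.
Half-width = z·√(radicand)/denom = 1.282·0.014952/1.003375 = 0.01910.
So the interval runs from 0.8564 to 0.8946.

(0.8564, 0.8946)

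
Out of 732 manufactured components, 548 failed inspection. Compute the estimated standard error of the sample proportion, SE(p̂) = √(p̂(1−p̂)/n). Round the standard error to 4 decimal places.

p̂ = 548/732 = 0.74863.
p̂(1−p̂) = 0.74863·0.25137 = 0.188183.
SE = √(0.188183/732) = 0.0160.

SE = 0.0160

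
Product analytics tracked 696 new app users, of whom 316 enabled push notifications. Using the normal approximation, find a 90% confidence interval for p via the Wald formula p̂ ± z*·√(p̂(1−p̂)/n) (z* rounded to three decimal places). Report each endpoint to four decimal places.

Sample proportion p̂ = 316/696 = 0.45402.
Standard error of p̂: √(0.247886/696) = √0.000356158 = 0.018872.
z* = 1.645 at the 90% level.
Margin = 1.645·0.018872 = 0.03104.
So the interval runs from 0.4230 to 0.4851.

(0.4230, 0.4851)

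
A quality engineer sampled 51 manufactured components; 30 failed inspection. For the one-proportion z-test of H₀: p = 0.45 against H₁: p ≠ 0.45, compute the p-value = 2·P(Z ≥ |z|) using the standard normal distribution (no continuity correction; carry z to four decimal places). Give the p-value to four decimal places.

p-value = 0.0472

With x = 30 successes in n = 51, p̂ = 0.58824.
Null standard error: √(0.45·0.55/51) = √0.004852941 = 0.069663.
Test statistic (full precision, shown to 4 dp): z = (30/51 − 0.45)/SE₀ ≈ 1.9843.
p-value = 2·P(Z ≥ |z|) with z = 1.9843 → 0.0472.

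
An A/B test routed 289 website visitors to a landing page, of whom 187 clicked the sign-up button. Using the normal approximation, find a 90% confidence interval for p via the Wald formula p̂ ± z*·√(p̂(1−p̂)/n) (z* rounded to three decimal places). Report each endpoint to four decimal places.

p̂ = 187/289 = 0.64706.
SE(p̂) = √(0.64706·0.35294/289) = 0.028111.
The 90% critical value is z* = 1.645.
Margin of error: 1.645 × 0.028111 = 0.04624.
CI: 0.64706 ± 0.04624 = (0.6008, 0.6933).

(0.6008, 0.6933)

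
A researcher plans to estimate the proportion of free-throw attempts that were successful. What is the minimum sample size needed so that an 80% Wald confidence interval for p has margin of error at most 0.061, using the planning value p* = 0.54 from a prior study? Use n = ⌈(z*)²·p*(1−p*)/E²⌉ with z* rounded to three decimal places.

n = 110

z* = 1.282 at the 80% level.
p*(1−p*) = 0.2484.
(z*)²·p*(1−p*)/E² = 1.643524·0.2484/0.003721 = 109.715.
Rounding up, n = 110.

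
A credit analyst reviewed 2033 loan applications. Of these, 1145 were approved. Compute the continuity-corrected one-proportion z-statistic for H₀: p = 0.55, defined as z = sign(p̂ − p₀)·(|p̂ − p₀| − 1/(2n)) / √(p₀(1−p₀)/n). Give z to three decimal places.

z = 1.175

p̂ = 1145/2033 = 0.56321. p̂ − p₀ = 0.013207.
1/(2n) = 0.000246.
Corrected numerator: |0.013207| − 0.000246 = 0.012961.
SE₀ = √(0.55·0.45/2033) = 0.011034.
z = +0.012961/0.011034 = 1.175.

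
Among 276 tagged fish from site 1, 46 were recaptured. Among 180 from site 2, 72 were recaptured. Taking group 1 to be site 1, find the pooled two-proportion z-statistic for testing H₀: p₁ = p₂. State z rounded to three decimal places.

Sample proportions: p̂₁ = 46/276 = 0.16667 and p̂₂ = 72/180 = 0.40000.
Pooling: p̂ = 118/456 = 0.25877.
SE = √[p̂(1−p̂)(1/n₁+1/n₂)] = √[0.25877·0.74123·(1/276+1/180)] ≈ 0.041959.
z = -0.23333/0.041959 = -5.561.

z = -5.561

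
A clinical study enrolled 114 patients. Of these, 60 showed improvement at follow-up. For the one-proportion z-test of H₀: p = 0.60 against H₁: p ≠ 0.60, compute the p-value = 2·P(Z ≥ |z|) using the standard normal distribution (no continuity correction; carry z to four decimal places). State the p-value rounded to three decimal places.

p-value = 0.108

With x = 60 successes in n = 114, p̂ = 0.52632.
Null standard error: √(0.60·0.40/114) = √0.002105263 = 0.045883.
Test statistic (full precision, shown to 4 dp): z = (60/114 − 0.60)/SE₀ ≈ -1.6059.
From the standard normal, 2·P(Z ≥ |z|) = 0.108.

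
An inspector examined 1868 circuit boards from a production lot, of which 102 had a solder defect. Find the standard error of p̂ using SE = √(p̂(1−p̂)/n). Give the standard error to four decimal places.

SE = 0.0053

Sample proportion p̂ = 102/1868 = 0.05460.
p̂(1−p̂) = 0.05460·0.94540 = 0.051619.
SE = √(0.051619/1868) = √0.000027633 = 0.0053.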